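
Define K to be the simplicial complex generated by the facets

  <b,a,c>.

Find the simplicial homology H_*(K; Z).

Order the vertices as a < b < c. Listing each simplex with vertices in this order, K has dimension 2 with simplices:

  0-simplices (3): a, b, c
  1-simplices (3): ab, ac, bc
  2-simplices (1): abc

giving chain groups C_0 ≅ Z^3, C_1 ≅ Z^3, C_2 ≅ Z^1.

The boundary map ∂_1: C_1 → C_0 maps an edge to its endpoints' difference, ∂[p,q] = q − p. For instance
  ∂ab = b − a.
This gives a 3×3 integer matrix of rank 2; reducing to Smith normal form yields diagonal entries (1,1).

The boundary map ∂_2: C_2 → C_1 sends each 2-simplex [p,q,r] to [q,r] − [p,r] + [p,q]. For instance
  ∂abc = bc − ac + ab.
The 3×1 boundary matrix has rank 1 and Smith normal form diag(1).

Reading off H_k = ker ∂_k / im ∂_{k+1}:

  H_0: rank C_0 − rank ∂_1 = 3 − 2 = 1, and the invariant factors of ∂_1 are all 1, so H_0 ≅ Z.
  H_1: rank ker ∂_1 − rank ∂_2 = (3 − 2) − 1 = 0, and the invariant factors of ∂_2 are all 1, so H_1 ≅ 0.
  H_2: rank ker ∂_2 − rank ∂_3 = (1 − 1) − 0 = 0, and there is no ∂_3, so H_2 ≅ 0.

H_0 ≅ Z,  H_1 = 0,  H_2 = 0.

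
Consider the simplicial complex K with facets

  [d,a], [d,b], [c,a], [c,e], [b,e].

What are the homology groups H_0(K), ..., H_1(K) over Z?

H_0 = Z,  H_1 = Z.

Fix the vertex order a < b < c < d < e and write every simplex with vertices in increasing order. Then dim K = 1 and the simplices of K are:

  0-simplices (5): a, b, c, d, e
  1-simplices (5): ac, ad, bd, be, ce

giving chain groups C_0 ≅ Z^5, C_1 ≅ Z^5.

Boundary ∂_1: C_1 → C_0 sends each edge [p,q] (with p < q) to q − p.
The resulting 5×5 matrix has rank 4, and its Smith normal form has invariant factors (1,1,1,1).

Reading off H_k = ker ∂_k / im ∂_{k+1}:

  H_0: rank C_0 − rank ∂_1 = 5 − 4 = 1, and the invariant factors of ∂_1 are all 1, so H_0 ≅ Z.
  H_1: rank ker ∂_1 − rank ∂_2 = (5 − 4) − 0 = 1, and there is no ∂_2, so H_1 ≅ Z.

(K is a triangulation of the circle S^1.)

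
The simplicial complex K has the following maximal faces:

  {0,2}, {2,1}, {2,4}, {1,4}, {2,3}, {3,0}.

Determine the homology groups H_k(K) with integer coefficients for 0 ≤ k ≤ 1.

Take the total order 0 < 1 < 2 < 3 < 4 on the vertex set. Then K (dimension 1) consists of the simplices:

  0-simplices (5): [0], [1], [2], [3], [4]
  1-simplices (6): [0,2], [0,3], [1,2], [1,4], [2,3], [2,4]

Hence C_0 ≅ Z^5, C_1 ≅ Z^6.

The boundary map ∂_1: C_1 → C_0 sends each edge [p,q] (with p < q) to q − p.
The 5×6 boundary matrix has rank 4 and Smith normal form diag(1,1,1,1).

From H_k ≅ ker(∂_k) / im(∂_{k+1}) we obtain:

  H_0: rank C_0 − rank ∂_1 = 5 − 4 = 1, and the invariant factors of ∂_1 are all 1, so H_0 = Z.
  H_1: rank ker ∂_1 − rank ∂_2 = (6 − 4) − 0 = 2, and there is no ∂_2, so H_1 = Z^2.

As a check, the Euler characteristic is 5 − 6 = -1, which agrees with 1 − 2 = -1.

H_0 = Z,  H_1 = Z^2.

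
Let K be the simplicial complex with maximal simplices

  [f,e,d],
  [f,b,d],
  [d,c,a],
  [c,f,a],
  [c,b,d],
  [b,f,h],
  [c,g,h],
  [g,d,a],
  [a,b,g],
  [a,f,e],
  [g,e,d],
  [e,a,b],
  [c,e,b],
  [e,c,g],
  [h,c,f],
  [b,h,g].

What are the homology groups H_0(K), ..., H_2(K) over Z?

H_0 ≅ Z,  H_1 ≅ Z^2,  H_2 ≅ Z.

We work with the vertex ordering a < b < c < d < e < f < g < h. The simplices of K, each written with vertices in increasing order, are:

  0-simplices (8): a, b, c, d, e, f, g, h
  1-simplices (24): ab, ac, ad, ae, af, ag, bc, bd, be, bf, bg, bh, cd, ce, cf, cg, ch, de, df, dg, ef, eg, fh, gh
  2-simplices (16): abe, abg, acd, acf, adg, aef, bcd, bce, bdf, bfh, bgh, ceg, cfh, cgh, def, deg

Hence C_0 ≅ Z^8, C_1 ≅ Z^24, C_2 ≅ Z^16.

∂_1: C_1 → C_0 maps an edge to its endpoints' difference, ∂[p,q] = q − p.
This gives a 8×24 integer matrix of rank 7; reducing to Smith normal form yields diagonal entries (1,1,1,1,1,1,1).

Boundary ∂_2: C_2 → C_1 acts by ∂[p,q,r] = [q,r] − [p,r] + [p,q]. For instance
  ∂bcd = cd − bd + bc,
  ∂bfh = fh − bh + bf.
This gives a 24×16 integer matrix of rank 15; reducing to Smith normal form yields diagonal entries (1,1,1,1,1,1,1,1,1,1,1,1,1,1,1).

From H_k ≅ ker(∂_k) / im(∂_{k+1}) we obtain:

  H_0: rank C_0 − rank ∂_1 = 8 − 7 = 1, and the invariant factors of ∂_1 are all 1, so H_0 = Z.
  H_1: rank ker ∂_1 − rank ∂_2 = (24 − 7) − 15 = 2, and the invariant factors of ∂_2 are all 1, so H_1 = Z^2.
  H_2: rank ker ∂_2 − rank ∂_3 = (16 − 15) − 0 = 1, and there is no ∂_3, so H_2 = Z.

(K is a triangulation of the torus T^2.)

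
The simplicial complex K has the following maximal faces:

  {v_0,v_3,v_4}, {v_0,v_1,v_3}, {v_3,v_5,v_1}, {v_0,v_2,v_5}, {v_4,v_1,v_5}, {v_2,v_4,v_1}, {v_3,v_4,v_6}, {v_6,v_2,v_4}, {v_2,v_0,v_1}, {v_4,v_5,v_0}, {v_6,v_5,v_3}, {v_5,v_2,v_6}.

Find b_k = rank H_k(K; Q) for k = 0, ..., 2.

b_0 = 1, b_1 = 0, b_2 = 0.

Take the total order v_0 < v_1 < v_2 < v_3 < v_4 < v_5 < v_6 on the vertex set. Then K (dimension 2) consists of the simplices:

  0-simplices (7): [v_0], [v_1], [v_2], [v_3], [v_4], [v_5], [v_6]
  1-simplices (18): (18 of them)
  2-simplices (12): (12 of them)

so the chain groups are C_0 ≅ Z^7, C_1 ≅ Z^18, C_2 ≅ Z^12.

Boundary ∂_1: C_1 → C_0 maps an edge to its endpoints' difference, ∂[p,q] = q − p.
As a 7×18 matrix over Z this has rank 6, with invariant factors (1,1,1,1,1,1).

∂_2: C_2 → C_1 maps a triangle to the signed sum of its edges. For instance
  ∂[v_1,v_3,v_5] = [v_3,v_5] − [v_1,v_5] + [v_1,v_3],
  ∂[v_0,v_4,v_5] = [v_4,v_5] − [v_0,v_5] + [v_0,v_4].
The resulting 18×12 matrix has rank 12, and its Smith normal form has invariant factors (1,1,1,1,1,1,1,1,1,1,1,2).

Now H_k = ker ∂_k / im ∂_{k+1}, so:

  H_0: rank C_0 − rank ∂_1 = 7 − 6 = 1, and the invariant factors of ∂_1 are all 1, so H_0 ≅ Z.
  H_1: rank ker ∂_1 − rank ∂_2 = (18 − 6) − 12 = 0, and ∂_2 has invariant factor 2 > 1, so H_1 ≅ Z/2Z.
  H_2: rank ker ∂_2 − rank ∂_3 = (12 − 12) − 0 = 0, and there is no ∂_3, so H_2 ≅ 0.

Hence the Betti numbers are b_0 = 1, b_1 = 0, b_2 = 0.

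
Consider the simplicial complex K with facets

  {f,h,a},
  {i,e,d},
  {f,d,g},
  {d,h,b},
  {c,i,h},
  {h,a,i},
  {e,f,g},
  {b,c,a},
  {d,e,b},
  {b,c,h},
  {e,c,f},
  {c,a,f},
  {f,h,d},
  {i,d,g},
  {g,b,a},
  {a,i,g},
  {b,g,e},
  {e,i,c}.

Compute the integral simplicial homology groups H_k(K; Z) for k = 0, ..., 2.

H_0 = Z,  H_1 = Z ⊕ Z_2,  H_2 = 0.

Fix the vertex order a < b < c < d < e < f < g < h < i and write every simplex with vertices in increasing order. Then dim K = 2 and the simplices of K are:

  0-simplices (9): a, b, c, d, e, f, g, h, i
  1-simplices (27): ab, ac, af, ag, ah, ai, bc, bd, be, bg, bh, ce, cf, ch, ci, de, df, dg, dh, di, ef, eg, ei, fg, fh, gi, hi
  2-simplices (18): abc, abg, acf, afh, agi, ahi, bch, bde, bdh, beg, cef, cei, chi, dei, dfg, dfh, dgi, efg

giving chain groups C_0 ≅ Z^9, C_1 ≅ Z^27, C_2 ≅ Z^18.

The boundary map ∂_1: C_1 → C_0 sends each edge [p,q] (with p < q) to q − p. For instance
  ∂ci = i − c.
This gives a 9×27 integer matrix of rank 8; reducing to Smith normal form yields diagonal entries (1,1,1,1,1,1,1,1).

∂_2: C_2 → C_1 sends each 2-simplex [p,q,r] to [q,r] − [p,r] + [p,q]. For instance
  ∂cef = ef − cf + ce,
  ∂bch = ch − bh + bc.
This gives a 27×18 integer matrix of rank 18; reducing to Smith normal form yields diagonal entries (1,1,1,1,1,1,1,1,1,1,1,1,1,1,1,1,1,2).

From H_k ≅ ker(∂_k) / im(∂_{k+1}) we obtain:

  H_0: rank C_0 − rank ∂_1 = 9 − 8 = 1, and the invariant factors of ∂_1 are all 1, so H_0 ≅ Z.
  H_1: rank ker ∂_1 − rank ∂_2 = (27 − 8) − 18 = 1, and ∂_2 has invariant factor 2 > 1, so H_1 ≅ Z ⊕ Z_2.
  H_2: rank ker ∂_2 − rank ∂_3 = (18 − 18) − 0 = 0, and there is no ∂_3, so H_2 ≅ 0.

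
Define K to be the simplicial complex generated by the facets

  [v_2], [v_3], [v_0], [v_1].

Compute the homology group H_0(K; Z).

H_0 = Z^4.

K has 4 vertices.
rank ∂_0 = 0, rank ∂_1 = 0 ⇒ b_0 = 4 − 0 − 0 = 4. So H_0 = Z^4.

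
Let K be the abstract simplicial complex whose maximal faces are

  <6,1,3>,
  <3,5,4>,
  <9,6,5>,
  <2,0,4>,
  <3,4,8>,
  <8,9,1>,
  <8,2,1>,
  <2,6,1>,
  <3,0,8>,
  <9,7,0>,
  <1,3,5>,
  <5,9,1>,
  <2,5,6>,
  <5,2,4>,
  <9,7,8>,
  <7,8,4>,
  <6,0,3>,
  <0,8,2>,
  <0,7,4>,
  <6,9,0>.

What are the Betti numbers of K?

b_0 = 1, b_1 = 1, b_2 = 0.

Take the total order 0 < 1 < 2 < 3 < 4 < 5 < 6 < 7 < 8 < 9 on the vertex set. Then K (dimension 2) consists of the simplices:

  0-simplices (10): [0], [1], [2], [3], [4], [5], [6], [7], [8], [9]
  1-simplices (30): (30 of them)
  2-simplices (20): (20 of them)

Hence C_0 ≅ Z^10, C_1 ≅ Z^30, C_2 ≅ Z^20.

Boundary ∂_1: C_1 → C_0 is given by ∂[p,q] = [q] − [p]. For instance
  ∂[3,8] = [8] − [3].
The resulting 10×30 matrix has rank 9, and its Smith normal form has invariant factors (1,1,1,1,1,1,1,1,1).

The boundary map ∂_2: C_2 → C_1 sends each 2-simplex [p,q,r] to [q,r] − [p,r] + [p,q]. For instance
  ∂[3,4,8] = [4,8] − [3,8] + [3,4],
  ∂[1,3,5] = [3,5] − [1,5] + [1,3].
This gives a 30×20 integer matrix of rank 20; reducing to Smith normal form yields diagonal entries (1,1,1,1,1,1,1,1,1,1,1,1,1,1,1,1,1,1,1,2).

From H_k ≅ ker(∂_k) / im(∂_{k+1}) we obtain:

  H_0: rank C_0 − rank ∂_1 = 10 − 9 = 1, and the invariant factors of ∂_1 are all 1, so H_0 = Z.
  H_1: rank ker ∂_1 − rank ∂_2 = (30 − 9) − 20 = 1, and ∂_2 has invariant factor 2 > 1, so H_1 = Z × Z/2.
  H_2: rank ker ∂_2 − rank ∂_3 = (20 − 20) − 0 = 0, and there is no ∂_3, so H_2 = 0.

Hence the Betti numbers are b_0 = 1, b_1 = 1, b_2 = 0.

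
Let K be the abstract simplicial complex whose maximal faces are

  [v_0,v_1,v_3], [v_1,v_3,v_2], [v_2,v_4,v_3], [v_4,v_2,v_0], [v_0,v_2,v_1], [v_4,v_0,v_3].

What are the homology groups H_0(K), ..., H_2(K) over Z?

K has 5 vertices, 9 edges, 6 triangles.
rank ∂_0 = 0, rank ∂_1 = 4 ⇒ b_0 = 5 − 0 − 4 = 1; all invariant factors of ∂_1 are 1 so no torsion. So H_0 ≅ Z.
rank ∂_1 = 4, rank ∂_2 = 5 ⇒ b_1 = 9 − 4 − 5 = 0; all invariant factors of ∂_2 are 1 so no torsion. So H_1 ≅ 0.
rank ∂_2 = 5, rank ∂_3 = 0 ⇒ b_2 = 6 − 5 − 0 = 1. So H_2 ≅ Z.

H_0 = Z,  H_1 = 0,  H_2 = Z.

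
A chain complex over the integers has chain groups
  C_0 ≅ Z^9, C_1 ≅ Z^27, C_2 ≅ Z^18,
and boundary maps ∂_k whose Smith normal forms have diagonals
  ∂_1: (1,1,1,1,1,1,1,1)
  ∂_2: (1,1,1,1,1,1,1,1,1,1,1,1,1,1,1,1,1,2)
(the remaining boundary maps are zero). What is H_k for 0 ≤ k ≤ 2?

H_0 ≅ Z,  H_1 ≅ Z ⊕ Z/2,  H_2 = 0.

H_0: b_0 = 9 − 0 − 8 = 1; torsion from ∂_1 factors > 1: none. So H_0 ≅ Z.
H_1: b_1 = 27 − 8 − 18 = 1; torsion from ∂_2 factors > 1: [2]. So H_1 ≅ Z ⊕ Z/2.
H_2: b_2 = 18 − 18 − 0 = 0; torsion from ∂_3 factors > 1: none. So H_2 ≅ 0.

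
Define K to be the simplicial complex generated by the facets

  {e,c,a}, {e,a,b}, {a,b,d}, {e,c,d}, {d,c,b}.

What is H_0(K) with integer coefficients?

H_0 = Z.

K has 5 vertices, 10 edges, 5 triangles.
rank ∂_0 = 0, rank ∂_1 = 4 ⇒ b_0 = 5 − 0 − 4 = 1; all invariant factors of ∂_1 are 1 so no torsion. So H_0 ≅ Z.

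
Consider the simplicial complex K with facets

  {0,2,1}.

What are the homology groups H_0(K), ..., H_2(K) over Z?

K has 3 vertices, 3 edges, 1 triangle.
rank ∂_0 = 0, rank ∂_1 = 2 ⇒ b_0 = 3 − 0 − 2 = 1; all invariant factors of ∂_1 are 1 so no torsion. So H_0 = Z.
rank ∂_1 = 2, rank ∂_2 = 1 ⇒ b_1 = 3 − 2 − 1 = 0; all invariant factors of ∂_2 are 1 so no torsion. So H_1 = 0.
rank ∂_2 = 1, rank ∂_3 = 0 ⇒ b_2 = 1 − 1 − 0 = 0. So H_2 = 0.

H_0 = Z,  H_1 = 0,  H_2 = 0.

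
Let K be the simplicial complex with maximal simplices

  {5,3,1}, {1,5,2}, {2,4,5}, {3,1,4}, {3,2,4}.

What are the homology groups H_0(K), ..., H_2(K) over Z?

Order the vertices as 1 < 2 < 3 < 4 < 5. Listing each simplex with vertices in this order, K has dimension 2 with simplices:

  0-simplices (5): [1], [2], [3], [4], [5]
  1-simplices (10): [1,2], [1,3], [1,4], [1,5], [2,3], [2,4], [2,5], [3,4], [3,5], [4,5]
  2-simplices (5): [1,2,5], [1,3,4], [1,3,5], [2,3,4], [2,4,5]

Hence C_0 ≅ Z^5, C_1 ≅ Z^10, C_2 ≅ Z^5.

∂_1: C_1 → C_0 maps an edge to its endpoints' difference, ∂[p,q] = q − p. For instance
  ∂[4,5] = [5] − [4].
As a 5×10 matrix over Z this has rank 4, with invariant factors (1,1,1,1).

∂_2: C_2 → C_1 acts by ∂[p,q,r] = [q,r] − [p,r] + [p,q]. For instance
  ∂[1,2,5] = [2,5] − [1,5] + [1,2],
  ∂[2,4,5] = [4,5] − [2,5] + [2,4].
As a 10×5 matrix over Z this has rank 5, with invariant factors (1,1,1,1,1).

Now H_k = ker ∂_k / im ∂_{k+1}, so:

  H_0: rank C_0 − rank ∂_1 = 5 − 4 = 1, and the invariant factors of ∂_1 are all 1, so H_0 ≅ Z.
  H_1: rank ker ∂_1 − rank ∂_2 = (10 − 4) − 5 = 1, and the invariant factors of ∂_2 are all 1, so H_1 ≅ Z.
  H_2: rank ker ∂_2 − rank ∂_3 = (5 − 5) − 0 = 0, and there is no ∂_3, so H_2 ≅ 0.

H_0 = Z,  H_1 = Z,  H_2 = 0.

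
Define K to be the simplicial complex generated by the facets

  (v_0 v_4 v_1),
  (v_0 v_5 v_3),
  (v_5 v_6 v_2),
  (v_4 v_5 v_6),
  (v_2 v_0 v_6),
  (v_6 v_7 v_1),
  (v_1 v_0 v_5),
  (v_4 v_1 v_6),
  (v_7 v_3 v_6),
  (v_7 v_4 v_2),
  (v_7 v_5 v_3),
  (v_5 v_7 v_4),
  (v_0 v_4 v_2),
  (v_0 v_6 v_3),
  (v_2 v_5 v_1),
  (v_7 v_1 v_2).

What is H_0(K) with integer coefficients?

Order the vertices as v_0 < v_1 < v_2 < v_3 < v_4 < v_5 < v_6 < v_7. Listing each simplex with vertices in this order, K has dimension 2 with simplices:

  0-simplices (8): [v_0], [v_1], [v_2], [v_3], [v_4], [v_5], [v_6], [v_7]
  1-simplices (24): (24 of them)
  2-simplices (16): (16 of them)

so the chain groups are C_0 ≅ Z^8, C_1 ≅ Z^24, C_2 ≅ Z^16.

Boundary ∂_1: C_1 → C_0 sends each edge [p,q] (with p < q) to q − p.
This gives a 8×24 integer matrix of rank 7; reducing to Smith normal form yields diagonal entries (1,1,1,1,1,1,1).

The boundary map ∂_2: C_2 → C_1 sends each 2-simplex [p,q,r] to [q,r] − [p,r] + [p,q]. For instance
  ∂[v_0,v_3,v_5] = [v_3,v_5] − [v_0,v_5] + [v_0,v_3],
  ∂[v_1,v_6,v_7] = [v_6,v_7] − [v_1,v_7] + [v_1,v_6].
The resulting 24×16 matrix has rank 15, and its Smith normal form has invariant factors (1,1,1,1,1,1,1,1,1,1,1,1,1,1,1).

Reading off H_k = ker ∂_k / im ∂_{k+1}:

  H_0: rank C_0 − rank ∂_1 = 8 − 7 = 1, and the invariant factors of ∂_1 are all 1, so H_0 = Z.

(K is a triangulation of the torus T^2.)

H_0 = Z.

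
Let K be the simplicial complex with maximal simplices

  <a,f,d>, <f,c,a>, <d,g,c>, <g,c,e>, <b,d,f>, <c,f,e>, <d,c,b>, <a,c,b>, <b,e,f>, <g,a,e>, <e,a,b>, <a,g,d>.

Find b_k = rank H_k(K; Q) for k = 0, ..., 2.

Fix the vertex order a < b < c < d < e < f < g and write every simplex with vertices in increasing order. Then dim K = 2 and the simplices of K are:

  0-simplices (7): a, b, c, d, e, f, g
  1-simplices (18): ab, ac, ad, ae, af, ag, bc, bd, be, bf, cd, ce, cf, cg, df, dg, ef, eg
  2-simplices (12): abc, abe, acf, adf, adg, aeg, bcd, bdf, bef, cdg, cef, ceg

so the chain groups are C_0 ≅ Z^7, C_1 ≅ Z^18, C_2 ≅ Z^12.

Boundary ∂_1: C_1 → C_0 is given by ∂[p,q] = [q] − [p]. For instance
  ∂ad = d − a.
As a 7×18 matrix over Z this has rank 6, with invariant factors (1,1,1,1,1,1).

Boundary ∂_2: C_2 → C_1 maps a triangle to the signed sum of its edges. For instance
  ∂acf = cf − af + ac,
  ∂adg = dg − ag + ad.
The 18×12 boundary matrix has rank 12 and Smith normal form diag(1,1,1,1,1,1,1,1,1,1,1,2).

Computing H_k = (kernel of ∂_k) / (image of ∂_{k+1}):

  H_0: rank C_0 − rank ∂_1 = 7 − 6 = 1, and the invariant factors of ∂_1 are all 1, so H_0 ≅ Z.
  H_1: rank ker ∂_1 − rank ∂_2 = (18 − 6) − 12 = 0, and ∂_2 has invariant factor 2 > 1, so H_1 ≅ Z/2.
  H_2: rank ker ∂_2 − rank ∂_3 = (12 − 12) − 0 = 0, and there is no ∂_3, so H_2 ≅ 0.

(K is a triangulation of the real projective plane RP^2.)

Hence the Betti numbers are b_0 = 1, b_1 = 0, b_2 = 0.

b_0 = 1, b_1 = 0, b_2 = 0.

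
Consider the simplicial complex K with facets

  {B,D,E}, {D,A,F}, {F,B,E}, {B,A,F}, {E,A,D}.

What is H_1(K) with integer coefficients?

Take the total order A < B < D < E < F on the vertex set. Then K (dimension 2) consists of the simplices:

  0-simplices (5): A, B, D, E, F
  1-simplices (10): AB, AD, AE, AF, BD, BE, BF, DE, DF, EF
  2-simplices (5): ABF, ADE, ADF, BDE, BEF

so the chain groups are C_0 ≅ Z^5, C_1 ≅ Z^10, C_2 ≅ Z^5.

∂_1: C_1 → C_0 is given by ∂[p,q] = [q] − [p]. For instance
  ∂BF = F − B.
The 5×10 boundary matrix has rank 4 and Smith normal form diag(1,1,1,1).

The boundary map ∂_2: C_2 → C_1 maps a triangle to the signed sum of its edges. For instance
  ∂BDE = DE − BE + BD,
  ∂ADF = DF − AF + AD.
The 10×5 boundary matrix has rank 5 and Smith normal form diag(1,1,1,1,1).

From H_k ≅ ker(∂_k) / im(∂_{k+1}) we obtain:

  H_1: rank ker ∂_1 − rank ∂_2 = (10 − 4) − 5 = 1, and the invariant factors of ∂_2 are all 1, so H_1 ≅ Z.

H_1 = Z.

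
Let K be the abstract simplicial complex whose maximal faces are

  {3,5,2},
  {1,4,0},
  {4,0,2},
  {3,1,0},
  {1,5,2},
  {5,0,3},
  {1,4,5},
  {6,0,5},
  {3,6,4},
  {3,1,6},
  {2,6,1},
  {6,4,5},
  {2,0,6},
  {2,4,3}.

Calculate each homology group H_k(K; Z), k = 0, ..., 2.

H_0 = Z,  H_1 = Z^2,  H_2 = Z.

We work with the vertex ordering 0 < 1 < 2 < 3 < 4 < 5 < 6. The simplices of K, each written with vertices in increasing order, are:

  0-simplices (7): [0], [1], [2], [3], [4], [5], [6]
  1-simplices (21): [0,1], [0,2], [0,3], [0,4], [0,5], [0,6], [1,2], [1,3], [1,4], [1,5], [1,6], [2,3], [2,4], [2,5], [2,6], [3,4], [3,5], [3,6], [4,5], [4,6], [5,6]
  2-simplices (14): [0,1,3], [0,1,4], [0,2,4], [0,2,6], [0,3,5], [0,5,6], [1,2,5], [1,2,6], [1,3,6], [1,4,5], [2,3,4], [2,3,5], [3,4,6], [4,5,6]

giving chain groups C_0 ≅ Z^7, C_1 ≅ Z^21, C_2 ≅ Z^14.

∂_1: C_1 → C_0 is given by ∂[p,q] = [q] − [p]. For instance
  ∂[2,5] = [5] − [2].
The resulting 7×21 matrix has rank 6, and its Smith normal form has invariant factors (1,1,1,1,1,1).

∂_2: C_2 → C_1 acts by ∂[p,q,r] = [q,r] − [p,r] + [p,q]. For instance
  ∂[1,3,6] = [3,6] − [1,6] + [1,3],
  ∂[2,3,4] = [3,4] − [2,4] + [2,3].
The 21×14 boundary matrix has rank 13 and Smith normal form diag(1,1,1,1,1,1,1,1,1,1,1,1,1).

Now H_k = ker ∂_k / im ∂_{k+1}, so:

  H_0: rank C_0 − rank ∂_1 = 7 − 6 = 1, and the invariant factors of ∂_1 are all 1, so H_0 ≅ Z.
  H_1: rank ker ∂_1 − rank ∂_2 = (21 − 6) − 13 = 2, and the invariant factors of ∂_2 are all 1, so H_1 ≅ Z^2.
  H_2: rank ker ∂_2 − rank ∂_3 = (14 − 13) − 0 = 1, and there is no ∂_3, so H_2 ≅ Z.

(K is a triangulation of the torus T^2.)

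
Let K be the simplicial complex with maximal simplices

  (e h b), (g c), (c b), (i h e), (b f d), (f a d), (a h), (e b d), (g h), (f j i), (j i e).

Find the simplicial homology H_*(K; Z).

We work with the vertex ordering a < b < c < d < e < f < g < h < i < j. The simplices of K, each written with vertices in increasing order, are:

  0-simplices (10): a, b, c, d, e, f, g, h, i, j
  1-simplices (19): ad, af, ah, bc, bd, be, bf, bh, cg, de, df, eh, ei, ej, fi, fj, gh, hi, ij
  2-simplices (7): adf, bde, bdf, beh, ehi, eij, fij

Hence C_0 ≅ Z^10, C_1 ≅ Z^19, C_2 ≅ Z^7.

∂_1: C_1 → C_0 sends each edge [p,q] (with p < q) to q − p. For instance
  ∂bd = d − b.
The resulting 10×19 matrix has rank 9, and its Smith normal form has invariant factors (1,1,1,1,1,1,1,1,1).

Boundary ∂_2: C_2 → C_1 maps a triangle to the signed sum of its edges. For instance
  ∂bde = de − be + bd,
  ∂adf = df − af + ad.
The resulting 19×7 matrix has rank 7, and its Smith normal form has invariant factors (1,1,1,1,1,1,1).

Now H_k = ker ∂_k / im ∂_{k+1}, so:

  H_0: rank C_0 − rank ∂_1 = 10 − 9 = 1, and the invariant factors of ∂_1 are all 1, so H_0 = Z.
  H_1: rank ker ∂_1 − rank ∂_2 = (19 − 9) − 7 = 3, and the invariant factors of ∂_2 are all 1, so H_1 = Z^3.
  H_2: rank ker ∂_2 − rank ∂_3 = (7 − 7) − 0 = 0, and there is no ∂_3, so H_2 = 0.

H_0 ≅ Z,  H_1 ≅ Z^3,  H_2 = 0.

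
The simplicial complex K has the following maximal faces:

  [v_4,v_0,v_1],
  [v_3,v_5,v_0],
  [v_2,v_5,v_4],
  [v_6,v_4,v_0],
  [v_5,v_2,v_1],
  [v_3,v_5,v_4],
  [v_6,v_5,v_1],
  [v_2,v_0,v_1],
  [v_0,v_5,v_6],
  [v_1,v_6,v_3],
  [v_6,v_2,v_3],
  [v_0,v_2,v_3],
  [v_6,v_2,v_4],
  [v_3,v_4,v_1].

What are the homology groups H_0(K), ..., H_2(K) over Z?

Order the vertices as v_0 < v_1 < v_2 < v_3 < v_4 < v_5 < v_6. Listing each simplex with vertices in this order, K has dimension 2 with simplices:

  0-simplices (7): [v_0], [v_1], [v_2], [v_3], [v_4], [v_5], [v_6]
  1-simplices (21): (21 of them)
  2-simplices (14): (14 of them)

giving chain groups C_0 ≅ Z^7, C_1 ≅ Z^21, C_2 ≅ Z^14.

∂_1: C_1 → C_0 is given by ∂[p,q] = [q] − [p]. For instance
  ∂[v_1,v_6] = [v_6] − [v_1].
The resulting 7×21 matrix has rank 6, and its Smith normal form has invariant factors (1,1,1,1,1,1).

The boundary map ∂_2: C_2 → C_1 sends each 2-simplex [p,q,r] to [q,r] − [p,r] + [p,q]. For instance
  ∂[v_1,v_3,v_4] = [v_3,v_4] − [v_1,v_4] + [v_1,v_3],
  ∂[v_0,v_3,v_5] = [v_3,v_5] − [v_0,v_5] + [v_0,v_3].
This gives a 21×14 integer matrix of rank 13; reducing to Smith normal form yields diagonal entries (1,1,1,1,1,1,1,1,1,1,1,1,1).

From H_k ≅ ker(∂_k) / im(∂_{k+1}) we obtain:

  H_0: rank C_0 − rank ∂_1 = 7 − 6 = 1, and the invariant factors of ∂_1 are all 1, so H_0 ≅ Z.
  H_1: rank ker ∂_1 − rank ∂_2 = (21 − 6) − 13 = 2, and the invariant factors of ∂_2 are all 1, so H_1 ≅ Z^2.
  H_2: rank ker ∂_2 − rank ∂_3 = (14 − 13) − 0 = 1, and there is no ∂_3, so H_2 ≅ Z.

H_0 = Z,  H_1 = Z^2,  H_2 = Z.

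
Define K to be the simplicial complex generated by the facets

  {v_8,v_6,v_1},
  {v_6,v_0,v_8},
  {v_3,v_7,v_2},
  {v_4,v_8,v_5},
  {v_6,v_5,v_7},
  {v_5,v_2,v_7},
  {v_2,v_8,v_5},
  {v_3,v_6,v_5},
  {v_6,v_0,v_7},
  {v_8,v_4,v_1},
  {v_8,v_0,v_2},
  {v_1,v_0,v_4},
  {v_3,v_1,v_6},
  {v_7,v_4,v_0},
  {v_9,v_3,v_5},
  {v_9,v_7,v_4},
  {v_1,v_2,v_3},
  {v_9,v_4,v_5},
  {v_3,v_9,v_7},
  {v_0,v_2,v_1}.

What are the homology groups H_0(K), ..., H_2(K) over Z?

We work with the vertex ordering v_0 < v_1 < v_2 < v_3 < v_4 < v_5 < v_6 < v_7 < v_8 < v_9. The simplices of K, each written with vertices in increasing order, are:

  0-simplices (10): [v_0], [v_1], [v_2], [v_3], [v_4], [v_5], [v_6], [v_7], [v_8], [v_9]
  1-simplices (30): (30 of them)
  2-simplices (20): (20 of them)

Hence C_0 ≅ Z^10, C_1 ≅ Z^30, C_2 ≅ Z^20.

Boundary ∂_1: C_1 → C_0 sends each edge [p,q] (with p < q) to q − p.
This gives a 10×30 integer matrix of rank 9; reducing to Smith normal form yields diagonal entries (1,1,1,1,1,1,1,1,1).

∂_2: C_2 → C_1 sends each 2-simplex [p,q,r] to [q,r] − [p,r] + [p,q]. For instance
  ∂[v_2,v_5,v_8] = [v_5,v_8] − [v_2,v_8] + [v_2,v_5],
  ∂[v_1,v_3,v_6] = [v_3,v_6] − [v_1,v_6] + [v_1,v_3].
As a 30×20 matrix over Z this has rank 20, with invariant factors (1,1,1,1,1,1,1,1,1,1,1,1,1,1,1,1,1,1,1,2).

Computing H_k = (kernel of ∂_k) / (image of ∂_{k+1}):

  H_0: rank C_0 − rank ∂_1 = 10 − 9 = 1, and the invariant factors of ∂_1 are all 1, so H_0 = Z.
  H_1: rank ker ∂_1 − rank ∂_2 = (30 − 9) − 20 = 1, and ∂_2 has invariant factor 2 > 1, so H_1 = Z ⊕ Z/2Z.
  H_2: rank ker ∂_2 − rank ∂_3 = (20 − 20) − 0 = 0, and there is no ∂_3, so H_2 = 0.

H_0 = Z,  H_1 = Z ⊕ Z/2Z,  H_2 = 0.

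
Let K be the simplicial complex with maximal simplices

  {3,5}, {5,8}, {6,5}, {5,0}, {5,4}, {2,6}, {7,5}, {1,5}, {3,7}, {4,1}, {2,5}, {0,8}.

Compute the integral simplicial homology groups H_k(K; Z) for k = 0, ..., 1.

H_0 = Z,  H_1 = Z^4.

Take the total order 0 < 1 < 2 < 3 < 4 < 5 < 6 < 7 < 8 on the vertex set. Then K (dimension 1) consists of the simplices:

  0-simplices (9): [0], [1], [2], [3], [4], [5], [6], [7], [8]
  1-simplices (12): [0,5], [0,8], [1,4], [1,5], [2,5], [2,6], [3,5], [3,7], [4,5], [5,6], [5,7], [5,8]

so the chain groups are C_0 ≅ Z^9, C_1 ≅ Z^12.

The boundary map ∂_1: C_1 → C_0 sends each edge [p,q] (with p < q) to q − p.
As a 9×12 matrix over Z this has rank 8, with invariant factors (1,1,1,1,1,1,1,1).

Reading off H_k = ker ∂_k / im ∂_{k+1}:

  H_0: rank C_0 − rank ∂_1 = 9 − 8 = 1, and the invariant factors of ∂_1 are all 1, so H_0 ≅ Z.
  H_1: rank ker ∂_1 − rank ∂_2 = (12 − 8) − 0 = 4, and there is no ∂_2, so H_1 ≅ Z^4.

(K is a triangulation of a wedge of 4 circles.)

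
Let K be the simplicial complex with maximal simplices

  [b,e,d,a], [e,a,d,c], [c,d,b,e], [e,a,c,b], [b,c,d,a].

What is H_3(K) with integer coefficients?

K has 5 vertices, 10 edges, 10 triangles, 5 3-simplices.
rank ∂_3 = 4, rank ∂_4 = 0 ⇒ b_3 = 5 − 4 − 0 = 1. So H_3 = Z.

H_3 = Z.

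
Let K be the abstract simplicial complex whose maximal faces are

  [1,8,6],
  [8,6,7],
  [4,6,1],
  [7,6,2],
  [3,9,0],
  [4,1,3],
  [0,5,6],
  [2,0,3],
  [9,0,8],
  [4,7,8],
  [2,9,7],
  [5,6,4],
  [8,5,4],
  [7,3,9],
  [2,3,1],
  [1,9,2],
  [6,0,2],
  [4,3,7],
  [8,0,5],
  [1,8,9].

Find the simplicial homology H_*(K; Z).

We work with the vertex ordering 0 < 1 < 2 < 3 < 4 < 5 < 6 < 7 < 8 < 9. The simplices of K, each written with vertices in increasing order, are:

  0-simplices (10): [0], [1], [2], [3], [4], [5], [6], [7], [8], [9]
  1-simplices (30): (30 of them)
  2-simplices (20): (20 of them)

Hence C_0 ≅ Z^10, C_1 ≅ Z^30, C_2 ≅ Z^20.

∂_1: C_1 → C_0 is given by ∂[p,q] = [q] − [p]. For instance
  ∂[2,3] = [3] − [2].
The resulting 10×30 matrix has rank 9, and its Smith normal form has invariant factors (1,1,1,1,1,1,1,1,1).

Boundary ∂_2: C_2 → C_1 acts by ∂[p,q,r] = [q,r] − [p,r] + [p,q]. For instance
  ∂[0,3,9] = [3,9] − [0,9] + [0,3],
  ∂[3,7,9] = [7,9] − [3,9] + [3,7].
This gives a 30×20 integer matrix of rank 20; reducing to Smith normal form yields diagonal entries (1,1,1,1,1,1,1,1,1,1,1,1,1,1,1,1,1,1,1,2).

Now H_k = ker ∂_k / im ∂_{k+1}, so:

  H_0: rank C_0 − rank ∂_1 = 10 − 9 = 1, and the invariant factors of ∂_1 are all 1, so H_0 ≅ Z.
  H_1: rank ker ∂_1 − rank ∂_2 = (30 − 9) − 20 = 1, and ∂_2 has invariant factor 2 > 1, so H_1 ≅ Z ⊕ Z/2.
  H_2: rank ker ∂_2 − rank ∂_3 = (20 − 20) − 0 = 0, and there is no ∂_3, so H_2 ≅ 0.

(K is a triangulation of the Klein bottle.)

H_0 ≅ Z,  H_1 ≅ Z ⊕ Z/2,  H_2 = 0.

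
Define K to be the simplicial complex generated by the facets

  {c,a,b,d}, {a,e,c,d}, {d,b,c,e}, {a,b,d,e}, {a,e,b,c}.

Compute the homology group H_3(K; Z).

H_3 ≅ Z.

K has 5 vertices, 10 edges, 10 triangles, 5 3-simplices.
rank ∂_3 = 4, rank ∂_4 = 0 ⇒ b_3 = 5 − 4 − 0 = 1. So H_3 = Z.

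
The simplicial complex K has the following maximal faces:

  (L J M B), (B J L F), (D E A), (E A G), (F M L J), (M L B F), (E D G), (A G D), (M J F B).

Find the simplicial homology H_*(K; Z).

H_0 ≅ Z^2,  H_1 = 0,  H_2 ≅ Z,  H_3 ≅ Z.

K has 9 vertices, 16 edges, 14 triangles, 5 3-simplices.
rank ∂_0 = 0, rank ∂_1 = 7 ⇒ b_0 = 9 − 0 − 7 = 2; all invariant factors of ∂_1 are 1 so no torsion. So H_0 ≅ Z^2.
rank ∂_1 = 7, rank ∂_2 = 9 ⇒ b_1 = 16 − 7 − 9 = 0; all invariant factors of ∂_2 are 1 so no torsion. So H_1 ≅ 0.
rank ∂_2 = 9, rank ∂_3 = 4 ⇒ b_2 = 14 − 9 − 4 = 1; all invariant factors of ∂_3 are 1 so no torsion. So H_2 ≅ Z.
rank ∂_3 = 4, rank ∂_4 = 0 ⇒ b_3 = 5 − 4 − 0 = 1. So H_3 ≅ Z.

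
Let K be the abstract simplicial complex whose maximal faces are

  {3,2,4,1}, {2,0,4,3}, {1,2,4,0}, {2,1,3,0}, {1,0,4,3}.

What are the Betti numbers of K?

Take the total order 0 < 1 < 2 < 3 < 4 on the vertex set. Then K (dimension 3) consists of the simplices:

  0-simplices (5): [0], [1], [2], [3], [4]
  1-simplices (10): [0,1], [0,2], [0,3], [0,4], [1,2], [1,3], [1,4], [2,3], [2,4], [3,4]
  2-simplices (10): [0,1,2], [0,1,3], [0,1,4], [0,2,3], [0,2,4], [0,3,4], [1,2,3], [1,2,4], [1,3,4], [2,3,4]
  3-simplices (5): [0,1,2,3], [0,1,2,4], [0,1,3,4], [0,2,3,4], [1,2,3,4]

Hence C_0 ≅ Z^5, C_1 ≅ Z^10, C_2 ≅ Z^10, C_3 ≅ Z^5.

∂_1: C_1 → C_0 maps an edge to its endpoints' difference, ∂[p,q] = q − p. For instance
  ∂[1,3] = [3] − [1].
The resulting 5×10 matrix has rank 4, and its Smith normal form has invariant factors (1,1,1,1).

Boundary ∂_2: C_2 → C_1 maps a triangle to the signed sum of its edges. For instance
  ∂[1,3,4] = [3,4] − [1,4] + [1,3],
  ∂[0,2,3] = [2,3] − [0,3] + [0,2].
As a 10×10 matrix over Z this has rank 6, with invariant factors (1,1,1,1,1,1).

The boundary map ∂_3: C_3 → C_2 sends each 3-simplex σ to the alternating sum Σ_i (−1)^i (σ with its i-th vertex removed). For instance
  ∂[0,1,2,3] = [1,2,3] − [0,2,3] + [0,1,3] − [0,1,2],
  ∂[0,1,2,4] = [1,2,4] − [0,2,4] + [0,1,4] − [0,1,2].
This gives a 10×5 integer matrix of rank 4; reducing to Smith normal form yields diagonal entries (1,1,1,1).

Reading off H_k = ker ∂_k / im ∂_{k+1}:

  H_0: rank C_0 − rank ∂_1 = 5 − 4 = 1, and the invariant factors of ∂_1 are all 1, so H_0 = Z.
  H_1: rank ker ∂_1 − rank ∂_2 = (10 − 4) − 6 = 0, and the invariant factors of ∂_2 are all 1, so H_1 = 0.
  H_2: rank ker ∂_2 − rank ∂_3 = (10 − 6) − 4 = 0, and the invariant factors of ∂_3 are all 1, so H_2 = 0.
  H_3: rank ker ∂_3 − rank ∂_4 = (5 − 4) − 0 = 1, and there is no ∂_4, so H_3 = Z.

As a check, the Euler characteristic is 5 − 10 + 10 − 5 = 0, which agrees with 1 − 0 + 0 − 1 = 0.
(K is a triangulation of the 3-sphere S^3.)

Hence the Betti numbers are b_0 = 1, b_1 = 0, b_2 = 0, b_3 = 1.

b_0 = 1, b_1 = 0, b_2 = 0, b_3 = 1.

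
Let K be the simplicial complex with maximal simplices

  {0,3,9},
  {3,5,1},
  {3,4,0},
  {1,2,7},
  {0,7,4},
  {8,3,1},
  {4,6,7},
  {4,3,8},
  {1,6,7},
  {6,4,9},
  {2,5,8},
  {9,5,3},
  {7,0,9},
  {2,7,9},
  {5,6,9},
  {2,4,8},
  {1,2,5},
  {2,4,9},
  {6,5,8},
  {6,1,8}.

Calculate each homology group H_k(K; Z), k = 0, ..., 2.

Fix the vertex order 0 < 1 < 2 < 3 < 4 < 5 < 6 < 7 < 8 < 9 and write every simplex with vertices in increasing order. Then dim K = 2 and the simplices of K are:

  0-simplices (10): [0], [1], [2], [3], [4], [5], [6], [7], [8], [9]
  1-simplices (30): (30 of them)
  2-simplices (20): (20 of them)

so the chain groups are C_0 ≅ Z^10, C_1 ≅ Z^30, C_2 ≅ Z^20.

Boundary ∂_1: C_1 → C_0 sends each edge [p,q] (with p < q) to q − p.
This gives a 10×30 integer matrix of rank 9; reducing to Smith normal form yields diagonal entries (1,1,1,1,1,1,1,1,1).

∂_2: C_2 → C_1 sends each 2-simplex [p,q,r] to [q,r] − [p,r] + [p,q]. For instance
  ∂[2,7,9] = [7,9] − [2,9] + [2,7],
  ∂[2,4,8] = [4,8] − [2,8] + [2,4].
As a 30×20 matrix over Z this has rank 20, with invariant factors (1,1,1,1,1,1,1,1,1,1,1,1,1,1,1,1,1,1,1,2).

From H_k ≅ ker(∂_k) / im(∂_{k+1}) we obtain:

  H_0: rank C_0 − rank ∂_1 = 10 − 9 = 1, and the invariant factors of ∂_1 are all 1, so H_0 ≅ Z.
  H_1: rank ker ∂_1 − rank ∂_2 = (30 − 9) − 20 = 1, and ∂_2 has invariant factor 2 > 1, so H_1 ≅ Z ⊕ Z/2.
  H_2: rank ker ∂_2 − rank ∂_3 = (20 − 20) − 0 = 0, and there is no ∂_3, so H_2 ≅ 0.

As a check, the Euler characteristic is 10 − 30 + 20 = 0, which agrees with 1 − 1 + 0 = 0.

H_0 ≅ Z,  H_1 ≅ Z ⊕ Z/2,  H_2 = 0.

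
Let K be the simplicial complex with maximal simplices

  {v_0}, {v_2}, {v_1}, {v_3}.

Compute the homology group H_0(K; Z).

H_0 ≅ Z^4.

We work with the vertex ordering v_0 < v_1 < v_2 < v_3. The simplices of K, each written with vertices in increasing order, are:

  0-simplices (4): [v_0], [v_1], [v_2], [v_3]

Hence C_0 ≅ Z^4.

Now H_k = ker ∂_k / im ∂_{k+1}, so:

  H_0: rank C_0 − rank ∂_1 = 4 − 0 = 4, and there is no ∂_1, so H_0 = Z^4.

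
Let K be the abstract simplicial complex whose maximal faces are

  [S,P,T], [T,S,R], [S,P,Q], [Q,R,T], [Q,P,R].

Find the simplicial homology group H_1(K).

We work with the vertex ordering P < Q < R < S < T. The simplices of K, each written with vertices in increasing order, are:

  0-simplices (5): P, Q, R, S, T
  1-simplices (10): PQ, PR, PS, PT, QR, QS, QT, RS, RT, ST
  2-simplices (5): PQR, PQS, PST, QRT, RST

giving chain groups C_0 ≅ Z^5, C_1 ≅ Z^10, C_2 ≅ Z^5.

Boundary ∂_1: C_1 → C_0 maps an edge to its endpoints' difference, ∂[p,q] = q − p.
The 5×10 boundary matrix has rank 4 and Smith normal form diag(1,1,1,1).

Boundary ∂_2: C_2 → C_1 sends each 2-simplex [p,q,r] to [q,r] − [p,r] + [p,q]. For instance
  ∂PST = ST − PT + PS,
  ∂RST = ST − RT + RS.
The resulting 10×5 matrix has rank 5, and its Smith normal form has invariant factors (1,1,1,1,1).

Now H_k = ker ∂_k / im ∂_{k+1}, so:

  H_1: rank ker ∂_1 − rank ∂_2 = (10 − 4) − 5 = 1, and the invariant factors of ∂_2 are all 1, so H_1 = Z.

H_1 ≅ Z.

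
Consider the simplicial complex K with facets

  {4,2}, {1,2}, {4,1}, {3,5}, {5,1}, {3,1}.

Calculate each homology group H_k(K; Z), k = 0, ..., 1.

Order the vertices as 1 < 2 < 3 < 4 < 5. Listing each simplex with vertices in this order, K has dimension 1 with simplices:

  0-simplices (5): [1], [2], [3], [4], [5]
  1-simplices (6): [1,2], [1,3], [1,4], [1,5], [2,4], [3,5]

giving chain groups C_0 ≅ Z^5, C_1 ≅ Z^6.

∂_1: C_1 → C_0 maps an edge to its endpoints' difference, ∂[p,q] = q − p.
This gives a 5×6 integer matrix of rank 4; reducing to Smith normal form yields diagonal entries (1,1,1,1).

Computing H_k = (kernel of ∂_k) / (image of ∂_{k+1}):

  H_0: rank C_0 − rank ∂_1 = 5 − 4 = 1, and the invariant factors of ∂_1 are all 1, so H_0 ≅ Z.
  H_1: rank ker ∂_1 − rank ∂_2 = (6 − 4) − 0 = 2, and there is no ∂_2, so H_1 ≅ Z^2.

H_0 = Z,  H_1 = Z^2.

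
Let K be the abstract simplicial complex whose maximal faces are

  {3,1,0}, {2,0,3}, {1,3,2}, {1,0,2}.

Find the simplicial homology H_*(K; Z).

Take the total order 0 < 1 < 2 < 3 on the vertex set. Then K (dimension 2) consists of the simplices:

  0-simplices (4): [0], [1], [2], [3]
  1-simplices (6): [0,1], [0,2], [0,3], [1,2], [1,3], [2,3]
  2-simplices (4): [0,1,2], [0,1,3], [0,2,3], [1,2,3]

giving chain groups C_0 ≅ Z^4, C_1 ≅ Z^6, C_2 ≅ Z^4.

The boundary map ∂_1: C_1 → C_0 maps an edge to its endpoints' difference, ∂[p,q] = q − p. For instance
  ∂[0,3] = [3] − [0].
As a 4×6 matrix over Z this has rank 3, with invariant factors (1,1,1).

∂_2: C_2 → C_1 sends each 2-simplex [p,q,r] to [q,r] − [p,r] + [p,q]. For instance
  ∂[0,1,2] = [1,2] − [0,2] + [0,1],
  ∂[0,2,3] = [2,3] − [0,3] + [0,2].
This gives a 6×4 integer matrix of rank 3; reducing to Smith normal form yields diagonal entries (1,1,1).

Reading off H_k = ker ∂_k / im ∂_{k+1}:

  H_0: rank C_0 − rank ∂_1 = 4 − 3 = 1, and the invariant factors of ∂_1 are all 1, so H_0 = Z.
  H_1: rank ker ∂_1 − rank ∂_2 = (6 − 3) − 3 = 0, and the invariant factors of ∂_2 are all 1, so H_1 = 0.
  H_2: rank ker ∂_2 − rank ∂_3 = (4 − 3) − 0 = 1, and there is no ∂_3, so H_2 = Z.

(K is a triangulation of the 2-sphere S^2.)

H_0 ≅ Z,  H_1 = 0,  H_2 ≅ Z.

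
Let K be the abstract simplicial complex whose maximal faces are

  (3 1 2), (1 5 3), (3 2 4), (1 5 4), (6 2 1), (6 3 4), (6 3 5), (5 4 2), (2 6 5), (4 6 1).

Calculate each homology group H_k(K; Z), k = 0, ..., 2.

K has 6 vertices, 15 edges, 10 triangles.
rank ∂_0 = 0, rank ∂_1 = 5 ⇒ b_0 = 6 − 0 − 5 = 1; all invariant factors of ∂_1 are 1 so no torsion. So H_0 = Z.
rank ∂_1 = 5, rank ∂_2 = 10 ⇒ b_1 = 15 − 5 − 10 = 0; ∂_2 has invariant factor(s) [2] giving torsion. So H_1 = Z/2.
rank ∂_2 = 10, rank ∂_3 = 0 ⇒ b_2 = 10 − 10 − 0 = 0. So H_2 = 0.

H_0 = Z,  H_1 = Z/2,  H_2 = 0.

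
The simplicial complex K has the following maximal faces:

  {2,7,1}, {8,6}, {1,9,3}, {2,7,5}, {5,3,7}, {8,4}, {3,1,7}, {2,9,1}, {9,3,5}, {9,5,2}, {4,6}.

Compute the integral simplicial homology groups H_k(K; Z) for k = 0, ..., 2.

Order the vertices as 1 < 2 < 3 < 4 < 5 < 6 < 7 < 8 < 9. Listing each simplex with vertices in this order, K has dimension 2 with simplices:

  0-simplices (9): [1], [2], [3], [4], [5], [6], [7], [8], [9]
  1-simplices (15): [1,2], [1,3], [1,7], [1,9], [2,5], [2,7], [2,9], [3,5], [3,7], [3,9], [4,6], [4,8], [5,7], [5,9], [6,8]
  2-simplices (8): [1,2,7], [1,2,9], [1,3,7], [1,3,9], [2,5,7], [2,5,9], [3,5,7], [3,5,9]

so the chain groups are C_0 ≅ Z^9, C_1 ≅ Z^15, C_2 ≅ Z^8.

The boundary map ∂_1: C_1 → C_0 maps an edge to its endpoints' difference, ∂[p,q] = q − p.
The resulting 9×15 matrix has rank 7, and its Smith normal form has invariant factors (1,1,1,1,1,1,1).

The boundary map ∂_2: C_2 → C_1 acts by ∂[p,q,r] = [q,r] − [p,r] + [p,q]. For instance
  ∂[2,5,9] = [5,9] − [2,9] + [2,5],
  ∂[3,5,7] = [5,7] − [3,7] + [3,5].
As a 15×8 matrix over Z this has rank 7, with invariant factors (1,1,1,1,1,1,1).

Reading off H_k = ker ∂_k / im ∂_{k+1}:

  H_0: rank C_0 − rank ∂_1 = 9 − 7 = 2, and the invariant factors of ∂_1 are all 1, so H_0 = Z^2.
  H_1: rank ker ∂_1 − rank ∂_2 = (15 − 7) − 7 = 1, and the invariant factors of ∂_2 are all 1, so H_1 = Z.
  H_2: rank ker ∂_2 − rank ∂_3 = (8 − 7) − 0 = 1, and there is no ∂_3, so H_2 = Z.

H_0 ≅ Z^2,  H_1 ≅ Z,  H_2 ≅ Z.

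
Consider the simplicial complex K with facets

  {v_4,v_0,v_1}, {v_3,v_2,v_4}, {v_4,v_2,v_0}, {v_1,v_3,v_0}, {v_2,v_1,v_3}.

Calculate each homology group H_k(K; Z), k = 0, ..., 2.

H_0 = Z,  H_1 = Z,  H_2 = 0.

We work with the vertex ordering v_0 < v_1 < v_2 < v_3 < v_4. The simplices of K, each written with vertices in increasing order, are:

  0-simplices (5): [v_0], [v_1], [v_2], [v_3], [v_4]
  1-simplices (10): [v_0,v_1], [v_0,v_2], [v_0,v_3], [v_0,v_4], [v_1,v_2], [v_1,v_3], [v_1,v_4], [v_2,v_3], [v_2,v_4], [v_3,v_4]
  2-simplices (5): [v_0,v_1,v_3], [v_0,v_1,v_4], [v_0,v_2,v_4], [v_1,v_2,v_3], [v_2,v_3,v_4]

Hence C_0 ≅ Z^5, C_1 ≅ Z^10, C_2 ≅ Z^5.

∂_1: C_1 → C_0 is given by ∂[p,q] = [q] − [p]. For instance
  ∂[v_2,v_3] = [v_3] − [v_2].
As a 5×10 matrix over Z this has rank 4, with invariant factors (1,1,1,1).

The boundary map ∂_2: C_2 → C_1 acts by ∂[p,q,r] = [q,r] − [p,r] + [p,q]. For instance
  ∂[v_0,v_2,v_4] = [v_2,v_4] − [v_0,v_4] + [v_0,v_2],
  ∂[v_1,v_2,v_3] = [v_2,v_3] − [v_1,v_3] + [v_1,v_2].
This gives a 10×5 integer matrix of rank 5; reducing to Smith normal form yields diagonal entries (1,1,1,1,1).

Computing H_k = (kernel of ∂_k) / (image of ∂_{k+1}):

  H_0: rank C_0 − rank ∂_1 = 5 − 4 = 1, and the invariant factors of ∂_1 are all 1, so H_0 = Z.
  H_1: rank ker ∂_1 − rank ∂_2 = (10 − 4) − 5 = 1, and the invariant factors of ∂_2 are all 1, so H_1 = Z.
  H_2: rank ker ∂_2 − rank ∂_3 = (5 − 5) − 0 = 0, and there is no ∂_3, so H_2 = 0.

(K is a triangulation of the Möbius band.)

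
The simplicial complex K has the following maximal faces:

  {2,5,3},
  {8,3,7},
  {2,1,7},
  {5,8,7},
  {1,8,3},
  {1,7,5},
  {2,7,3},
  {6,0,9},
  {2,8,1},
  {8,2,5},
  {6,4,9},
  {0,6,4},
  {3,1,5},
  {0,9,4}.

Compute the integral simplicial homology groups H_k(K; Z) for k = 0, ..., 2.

Order the vertices as 0 < 1 < 2 < 3 < 4 < 5 < 6 < 7 < 8 < 9. Listing each simplex with vertices in this order, K has dimension 2 with simplices:

  0-simplices (10): [0], [1], [2], [3], [4], [5], [6], [7], [8], [9]
  1-simplices (21): [0,4], [0,6], [0,9], [1,2], [1,3], [1,5], [1,7], [1,8], [2,3], [2,5], [2,7], [2,8], [3,5], [3,7], [3,8], [4,6], [4,9], [5,7], [5,8], [6,9], [7,8]
  2-simplices (14): [0,4,6], [0,4,9], [0,6,9], [1,2,7], [1,2,8], [1,3,5], [1,3,8], [1,5,7], [2,3,5], [2,3,7], [2,5,8], [3,7,8], [4,6,9], [5,7,8]

so the chain groups are C_0 ≅ Z^10, C_1 ≅ Z^21, C_2 ≅ Z^14.

The boundary map ∂_1: C_1 → C_0 maps an edge to its endpoints' difference, ∂[p,q] = q − p. For instance
  ∂[6,9] = [9] − [6].
This gives a 10×21 integer matrix of rank 8; reducing to Smith normal form yields diagonal entries (1,1,1,1,1,1,1,1).

The boundary map ∂_2: C_2 → C_1 maps a triangle to the signed sum of its edges. For instance
  ∂[4,6,9] = [6,9] − [4,9] + [4,6],
  ∂[0,4,9] = [4,9] − [0,9] + [0,4].
The 21×14 boundary matrix has rank 13 and Smith normal form diag(1,1,1,1,1,1,1,1,1,1,1,1,2).

From H_k ≅ ker(∂_k) / im(∂_{k+1}) we obtain:

  H_0: rank C_0 − rank ∂_1 = 10 − 8 = 2, and the invariant factors of ∂_1 are all 1, so H_0 ≅ Z^2.
  H_1: rank ker ∂_1 − rank ∂_2 = (21 − 8) − 13 = 0, and ∂_2 has invariant factor 2 > 1, so H_1 ≅ Z_2.
  H_2: rank ker ∂_2 − rank ∂_3 = (14 − 13) − 0 = 1, and there is no ∂_3, so H_2 ≅ Z.

As a check, the Euler characteristic is 10 − 21 + 14 = 3, which agrees with 2 − 0 + 1 = 3.

H_0 ≅ Z^2,  H_1 ≅ Z_2,  H_2 ≅ Z.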